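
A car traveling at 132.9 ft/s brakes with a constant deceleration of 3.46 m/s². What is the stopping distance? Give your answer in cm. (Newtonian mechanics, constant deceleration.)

v₀ = 132.9 ft/s × 0.3048 = 40.5079 m/s
d = v₀² / (2a) = 40.5079² / (2 × 3.46) = 1640.89 / 6.92 = 237.123 m
d = 237.123 m / 0.01 = 23710 cm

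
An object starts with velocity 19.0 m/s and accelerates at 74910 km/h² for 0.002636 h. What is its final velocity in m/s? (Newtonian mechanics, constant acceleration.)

a = 74910 km/h² × 7.716049382716049e-05 = 5.78009 m/s²
t = 0.002636 h × 3600.0 = 9.4896 s
v = v₀ + a × t = 19.0 + 5.78009 × 9.4896 = 73.85 m/s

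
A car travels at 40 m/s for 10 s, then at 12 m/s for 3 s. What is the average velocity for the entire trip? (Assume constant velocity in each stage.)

d₁ = v₁t₁ = 40 × 10 = 400 m
d₂ = v₂t₂ = 12 × 3 = 36 m
d_total = 436 m, t_total = 13 s
v_avg = d_total/t_total = 436/13 = 33.54 m/s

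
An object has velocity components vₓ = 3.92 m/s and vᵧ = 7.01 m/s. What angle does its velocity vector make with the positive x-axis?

θ = arctan(vᵧ/vₓ) = arctan(7.01/3.92) = 60.79°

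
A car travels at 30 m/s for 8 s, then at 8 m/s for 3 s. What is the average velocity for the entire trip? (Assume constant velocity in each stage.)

d₁ = v₁t₁ = 30 × 8 = 240 m
d₂ = v₂t₂ = 8 × 3 = 24 m
d_total = 264 m, t_total = 11 s
v_avg = d_total/t_total = 264/11 = 24.0 m/s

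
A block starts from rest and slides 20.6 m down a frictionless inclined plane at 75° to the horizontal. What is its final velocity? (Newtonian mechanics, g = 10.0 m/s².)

a = g sin(θ) = 10.0 × sin(75°) = 9.6593 m/s²
v = √(2ad) = √(2 × 9.6593 × 20.6) = 19.95 m/s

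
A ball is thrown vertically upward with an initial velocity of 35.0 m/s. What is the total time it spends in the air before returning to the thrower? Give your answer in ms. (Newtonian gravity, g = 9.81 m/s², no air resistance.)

t_total = 2 × v₀ / g = 2 × 35.0 / 9.81 = 7.13558 s
t_total = 7.13558 s / 0.001 = 7136 ms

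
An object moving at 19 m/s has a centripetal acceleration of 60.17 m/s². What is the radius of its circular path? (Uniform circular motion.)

r = v²/a_c = 19²/60.17 = 6.0 m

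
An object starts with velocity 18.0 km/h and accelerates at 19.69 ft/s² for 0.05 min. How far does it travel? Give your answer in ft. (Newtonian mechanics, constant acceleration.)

v₀ = 18.0 km/h × 0.2777777777777778 = 5.0 m/s
a = 19.69 ft/s² × 0.3048 = 6.00151 m/s²
t = 0.05 min × 60.0 = 3.0 s
d = v₀ × t + ½ × a × t² = 5.0 × 3.0 + 0.5 × 6.00151 × 3.0² = 42.0068 m
d = 42.0068 m / 0.3048 = 137.8 ft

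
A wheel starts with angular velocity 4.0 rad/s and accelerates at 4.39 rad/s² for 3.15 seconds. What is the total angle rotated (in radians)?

θ = ω₀t + ½αt² = 4.0×3.15 + ½×4.39×3.15² = 34.38 rad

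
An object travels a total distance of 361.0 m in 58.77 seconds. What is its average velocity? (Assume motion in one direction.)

v_avg = Δd / Δt = 361.0 / 58.77 = 6.14 m/s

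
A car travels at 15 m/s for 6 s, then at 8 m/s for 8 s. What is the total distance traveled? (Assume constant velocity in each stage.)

d₁ = v₁t₁ = 15 × 6 = 90 m
d₂ = v₂t₂ = 8 × 8 = 64 m
d_total = 90 + 64 = 154 m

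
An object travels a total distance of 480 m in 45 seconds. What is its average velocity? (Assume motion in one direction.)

v_avg = Δd / Δt = 480 / 45 = 10.67 m/s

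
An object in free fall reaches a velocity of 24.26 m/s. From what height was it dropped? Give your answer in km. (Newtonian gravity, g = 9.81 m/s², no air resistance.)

h = v² / (2g) = 24.26² / (2 × 9.81) = 29.9973 m
h = 29.9973 m / 1000.0 = 0.03 km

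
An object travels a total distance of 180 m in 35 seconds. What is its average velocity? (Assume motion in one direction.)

v_avg = Δd / Δt = 180 / 35 = 5.14 m/s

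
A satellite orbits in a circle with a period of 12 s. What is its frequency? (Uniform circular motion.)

f = 1/T = 1/12 = 0.0833 Hz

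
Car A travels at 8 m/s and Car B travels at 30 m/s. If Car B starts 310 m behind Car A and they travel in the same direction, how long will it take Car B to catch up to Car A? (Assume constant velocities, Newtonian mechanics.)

Relative speed: v_rel = 30 - 8 = 22 m/s
Time to catch: t = d₀/v_rel = 310/22 = 14.09 s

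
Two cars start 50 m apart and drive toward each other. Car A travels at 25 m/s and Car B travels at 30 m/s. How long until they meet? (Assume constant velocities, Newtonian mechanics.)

Combined speed: v_combined = 25 + 30 = 55 m/s
Time to meet: t = d/v_combined = 50/55 = 0.91 s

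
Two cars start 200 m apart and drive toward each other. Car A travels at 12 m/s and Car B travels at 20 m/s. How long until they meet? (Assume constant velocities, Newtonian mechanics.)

Combined speed: v_combined = 12 + 20 = 32 m/s
Time to meet: t = d/v_combined = 200/32 = 6.25 s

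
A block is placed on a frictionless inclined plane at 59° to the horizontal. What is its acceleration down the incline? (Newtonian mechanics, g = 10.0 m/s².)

a = g sin(θ) = 10.0 × sin(59°) = 10.0 × 0.8572 = 8.57 m/s²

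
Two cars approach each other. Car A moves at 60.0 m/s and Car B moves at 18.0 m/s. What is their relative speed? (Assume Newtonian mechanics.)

v_rel = v_A + v_B = 60.0 + 18.0 = 78.0 m/s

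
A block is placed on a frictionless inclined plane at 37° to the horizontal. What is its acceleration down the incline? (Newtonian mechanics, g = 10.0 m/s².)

a = g sin(θ) = 10.0 × sin(37°) = 10.0 × 0.6018 = 6.02 m/s²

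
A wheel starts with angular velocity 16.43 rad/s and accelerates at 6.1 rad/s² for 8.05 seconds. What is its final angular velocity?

ω = ω₀ + αt = 16.43 + 6.1 × 8.05 = 65.53 rad/s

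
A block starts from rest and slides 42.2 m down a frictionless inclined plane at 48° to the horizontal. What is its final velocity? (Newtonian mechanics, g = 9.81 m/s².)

a = g sin(θ) = 9.81 × sin(48°) = 7.2903 m/s²
v = √(2ad) = √(2 × 7.2903 × 42.2) = 24.81 m/s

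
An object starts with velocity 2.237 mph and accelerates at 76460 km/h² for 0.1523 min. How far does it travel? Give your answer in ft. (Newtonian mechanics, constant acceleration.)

v₀ = 2.237 mph × 0.44704 = 1.00003 m/s
a = 76460 km/h² × 7.716049382716049e-05 = 5.89969 m/s²
t = 0.1523 min × 60.0 = 9.138 s
d = v₀ × t + ½ × a × t² = 1.00003 × 9.138 + 0.5 × 5.89969 × 9.138² = 255.459 m
d = 255.459 m / 0.3048 = 838.1 ft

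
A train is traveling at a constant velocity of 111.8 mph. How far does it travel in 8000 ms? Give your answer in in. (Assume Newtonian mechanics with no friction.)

v = 111.8 mph × 0.44704 = 49.9791 m/s
t = 8000 ms × 0.001 = 8.0 s
d = v × t = 49.9791 × 8.0 = 399.833 m
d = 399.833 m / 0.0254 = 15740 in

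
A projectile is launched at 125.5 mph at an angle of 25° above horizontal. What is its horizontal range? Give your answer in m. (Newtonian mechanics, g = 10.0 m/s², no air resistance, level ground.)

v₀ = 125.5 mph × 0.44704 = 56.1035 m/s
R = v₀² × sin(2θ) / g = 56.1035² × sin(2 × 25°) / 10.0 = 3147.6 × 0.766044 / 10.0 = 241.1 m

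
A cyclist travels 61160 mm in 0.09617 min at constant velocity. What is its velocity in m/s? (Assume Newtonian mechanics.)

d = 61160 mm × 0.001 = 61.16 m
t = 0.09617 min × 60.0 = 5.7702 s
v = d / t = 61.16 / 5.7702 = 10.6 m/s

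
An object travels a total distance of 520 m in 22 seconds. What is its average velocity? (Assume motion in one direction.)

v_avg = Δd / Δt = 520 / 22 = 23.64 m/s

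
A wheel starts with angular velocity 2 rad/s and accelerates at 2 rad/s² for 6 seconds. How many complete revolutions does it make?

θ = ω₀t + ½αt² = 2×6 + ½×2×6² = 48.0 rad
Total revolutions = θ/(2π) = 48.0/(2π) = 7.64
Complete revolutions = ⌊7.64⌋ = 7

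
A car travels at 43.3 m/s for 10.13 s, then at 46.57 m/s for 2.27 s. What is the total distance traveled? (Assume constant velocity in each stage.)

d₁ = v₁t₁ = 43.3 × 10.13 = 438.629 m
d₂ = v₂t₂ = 46.57 × 2.27 = 105.7139 m
d_total = 438.629 + 105.7139 = 544.34 m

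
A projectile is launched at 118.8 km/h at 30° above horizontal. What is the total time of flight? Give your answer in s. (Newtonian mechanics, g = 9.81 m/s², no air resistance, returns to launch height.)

v₀ = 118.8 km/h × 0.2777777777777778 = 33.0 m/s
T = 2 × v₀ × sin(θ) / g = 2 × 33.0 × sin(30°) / 9.81 = 2 × 33.0 × 0.5 / 9.81 = 3.364 s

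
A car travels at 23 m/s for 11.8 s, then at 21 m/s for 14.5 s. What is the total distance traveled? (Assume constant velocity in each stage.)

d₁ = v₁t₁ = 23 × 11.8 = 271.4 m
d₂ = v₂t₂ = 21 × 14.5 = 304.5 m
d_total = 271.4 + 304.5 = 575.9 m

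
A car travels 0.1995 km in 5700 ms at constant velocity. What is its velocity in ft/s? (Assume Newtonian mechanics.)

d = 0.1995 km × 1000.0 = 199.5 m
t = 5700 ms × 0.001 = 5.7 s
v = d / t = 199.5 / 5.7 = 35.0 m/s
v = 35.0 m/s / 0.3048 = 114.8 ft/s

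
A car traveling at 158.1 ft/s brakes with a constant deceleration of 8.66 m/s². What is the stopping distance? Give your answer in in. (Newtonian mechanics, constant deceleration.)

v₀ = 158.1 ft/s × 0.3048 = 48.1889 m/s
d = v₀² / (2a) = 48.1889² / (2 × 8.66) = 2322.17 / 17.32 = 134.074 m
d = 134.074 m / 0.0254 = 5279 in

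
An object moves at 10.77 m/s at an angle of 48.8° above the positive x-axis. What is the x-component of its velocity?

vₓ = v cos(θ) = 10.77 × cos(48.8°) = 7.09 m/s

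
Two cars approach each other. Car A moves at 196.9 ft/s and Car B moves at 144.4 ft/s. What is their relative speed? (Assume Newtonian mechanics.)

v_rel = v_A + v_B = 196.9 + 144.4 = 341.3 ft/s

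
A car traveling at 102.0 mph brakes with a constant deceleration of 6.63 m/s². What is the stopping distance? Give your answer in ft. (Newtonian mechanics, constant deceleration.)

v₀ = 102.0 mph × 0.44704 = 45.5981 m/s
d = v₀² / (2a) = 45.5981² / (2 × 6.63) = 2079.19 / 13.26 = 156.802 m
d = 156.802 m / 0.3048 = 514.4 ft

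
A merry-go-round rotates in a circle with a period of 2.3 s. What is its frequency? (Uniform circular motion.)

f = 1/T = 1/2.3 = 0.4348 Hz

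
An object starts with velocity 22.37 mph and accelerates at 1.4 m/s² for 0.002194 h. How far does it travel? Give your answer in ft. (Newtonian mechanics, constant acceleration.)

v₀ = 22.37 mph × 0.44704 = 10.0003 m/s
t = 0.002194 h × 3600.0 = 7.8984 s
d = v₀ × t + ½ × a × t² = 10.0003 × 7.8984 + 0.5 × 1.4 × 7.8984² = 122.656 m
d = 122.656 m / 0.3048 = 402.4 ft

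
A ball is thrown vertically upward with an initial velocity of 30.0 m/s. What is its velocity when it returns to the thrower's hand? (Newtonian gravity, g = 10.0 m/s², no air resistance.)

By conservation of energy (no air resistance), the ball returns to the throw height with the same speed as launch, but directed downward.
|v_ground| = v₀ = 30.0 m/s
v_ground = 30.0 m/s (downward)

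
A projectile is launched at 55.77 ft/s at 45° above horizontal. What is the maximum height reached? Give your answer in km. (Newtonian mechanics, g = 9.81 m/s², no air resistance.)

v₀ = 55.77 ft/s × 0.3048 = 16.9987 m/s
H = v₀² × sin²(θ) / (2g) = 16.9987² × sin(45°)² / (2 × 9.81) = 288.956 × 0.5 / 19.62 = 7.36381 m
H = 7.36381 m / 1000.0 = 0.007364 km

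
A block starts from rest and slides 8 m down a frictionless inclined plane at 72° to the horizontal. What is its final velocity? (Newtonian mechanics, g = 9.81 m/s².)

a = g sin(θ) = 9.81 × sin(72°) = 9.3299 m/s²
v = √(2ad) = √(2 × 9.3299 × 8) = 12.22 m/s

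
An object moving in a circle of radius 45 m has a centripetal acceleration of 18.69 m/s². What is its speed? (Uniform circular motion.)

v = √(a_c × r) = √(18.69 × 45) = 29.0 m/s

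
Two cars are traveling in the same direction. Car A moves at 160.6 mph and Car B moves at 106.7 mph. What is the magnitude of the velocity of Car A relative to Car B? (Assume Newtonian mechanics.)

v_rel = |v_A - v_B| = |160.6 - 106.7| = 53.9 mph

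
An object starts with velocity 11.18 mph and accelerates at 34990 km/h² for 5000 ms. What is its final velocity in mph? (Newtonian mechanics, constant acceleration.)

v₀ = 11.18 mph × 0.44704 = 4.99791 m/s
a = 34990 km/h² × 7.716049382716049e-05 = 2.69985 m/s²
t = 5000 ms × 0.001 = 5.0 s
v = v₀ + a × t = 4.99791 + 2.69985 × 5.0 = 18.4972 m/s
v = 18.4972 m/s / 0.44704 = 41.38 mph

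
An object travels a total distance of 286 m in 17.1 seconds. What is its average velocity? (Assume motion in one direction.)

v_avg = Δd / Δt = 286 / 17.1 = 16.73 m/s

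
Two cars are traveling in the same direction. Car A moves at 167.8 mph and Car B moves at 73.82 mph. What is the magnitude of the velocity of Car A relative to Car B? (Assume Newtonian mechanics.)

v_rel = |v_A - v_B| = |167.8 - 73.82| = 93.98 mph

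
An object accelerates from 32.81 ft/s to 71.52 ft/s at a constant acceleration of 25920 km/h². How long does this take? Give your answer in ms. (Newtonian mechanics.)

v₀ = 32.81 ft/s × 0.3048 = 10.0005 m/s
v = 71.52 ft/s × 0.3048 = 21.7993 m/s
a = 25920 km/h² × 7.716049382716049e-05 = 2.0 m/s²
t = (v - v₀) / a = (21.7993 - 10.0005) / 2.0 = 5.8994 s
t = 5.8994 s / 0.001 = 5899 ms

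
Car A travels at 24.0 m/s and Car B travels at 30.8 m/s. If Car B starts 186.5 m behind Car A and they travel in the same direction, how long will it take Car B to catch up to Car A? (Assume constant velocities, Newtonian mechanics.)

Relative speed: v_rel = 30.8 - 24.0 = 6.8 m/s
Time to catch: t = d₀/v_rel = 186.5/6.8 = 27.43 s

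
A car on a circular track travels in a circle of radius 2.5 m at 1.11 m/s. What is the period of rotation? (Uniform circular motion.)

T = 2πr/v = 2π×2.5/1.11 = 14.15 s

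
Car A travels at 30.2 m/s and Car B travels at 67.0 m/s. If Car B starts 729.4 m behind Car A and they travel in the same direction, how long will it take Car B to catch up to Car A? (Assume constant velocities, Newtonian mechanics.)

Relative speed: v_rel = 67.0 - 30.2 = 36.8 m/s
Time to catch: t = d₀/v_rel = 729.4/36.8 = 19.82 s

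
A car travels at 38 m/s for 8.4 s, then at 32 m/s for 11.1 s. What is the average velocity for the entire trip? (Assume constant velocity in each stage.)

d₁ = v₁t₁ = 38 × 8.4 = 319.2 m
d₂ = v₂t₂ = 32 × 11.1 = 355.2 m
d_total = 674.4 m, t_total = 19.5 s
v_avg = d_total/t_total = 674.4/19.5 = 34.58 m/s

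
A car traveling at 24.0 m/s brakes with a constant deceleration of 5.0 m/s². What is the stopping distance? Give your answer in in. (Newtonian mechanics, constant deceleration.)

d = v₀² / (2a) = 24.0² / (2 × 5.0) = 576.0 / 10.0 = 57.6 m
d = 57.6 m / 0.0254 = 2268 in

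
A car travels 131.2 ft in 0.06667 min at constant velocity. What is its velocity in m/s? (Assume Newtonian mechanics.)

d = 131.2 ft × 0.3048 = 39.9898 m
t = 0.06667 min × 60.0 = 4.0002 s
v = d / t = 39.9898 / 4.0002 = 9.997 m/s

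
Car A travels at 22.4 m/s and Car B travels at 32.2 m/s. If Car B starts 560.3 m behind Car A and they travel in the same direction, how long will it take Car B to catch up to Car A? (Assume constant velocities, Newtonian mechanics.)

Relative speed: v_rel = 32.2 - 22.4 = 9.8 m/s
Time to catch: t = d₀/v_rel = 560.3/9.8 = 57.17 s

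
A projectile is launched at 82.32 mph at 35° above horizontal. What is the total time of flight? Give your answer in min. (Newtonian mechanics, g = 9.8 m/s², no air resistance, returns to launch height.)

v₀ = 82.32 mph × 0.44704 = 36.8003 m/s
T = 2 × v₀ × sin(θ) / g = 2 × 36.8003 × sin(35°) / 9.8 = 2 × 36.8003 × 0.573576 / 9.8 = 4.30771 s
T = 4.30771 s / 60.0 = 0.0718 min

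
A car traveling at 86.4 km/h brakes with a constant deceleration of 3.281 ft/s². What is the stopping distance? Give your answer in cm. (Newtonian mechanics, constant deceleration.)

v₀ = 86.4 km/h × 0.2777777777777778 = 24.0 m/s
a = 3.281 ft/s² × 0.3048 = 1.00005 m/s²
d = v₀² / (2a) = 24.0² / (2 × 1.00005) = 576.0 / 2.0001 = 287.986 m
d = 287.986 m / 0.01 = 28800 cm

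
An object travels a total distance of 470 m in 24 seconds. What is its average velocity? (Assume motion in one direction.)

v_avg = Δd / Δt = 470 / 24 = 19.58 m/s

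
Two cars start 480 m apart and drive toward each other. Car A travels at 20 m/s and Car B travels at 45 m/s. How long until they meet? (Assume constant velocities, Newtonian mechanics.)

Combined speed: v_combined = 20 + 45 = 65 m/s
Time to meet: t = d/v_combined = 480/65 = 7.38 s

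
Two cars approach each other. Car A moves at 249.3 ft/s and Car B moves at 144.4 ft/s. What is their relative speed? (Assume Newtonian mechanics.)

v_rel = v_A + v_B = 249.3 + 144.4 = 393.7 ft/s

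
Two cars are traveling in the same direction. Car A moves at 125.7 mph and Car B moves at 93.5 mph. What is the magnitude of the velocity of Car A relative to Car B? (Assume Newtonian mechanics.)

v_rel = |v_A - v_B| = |125.7 - 93.5| = 32.2 mph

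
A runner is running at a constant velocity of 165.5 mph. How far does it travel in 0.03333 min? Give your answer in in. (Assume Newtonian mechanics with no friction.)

v = 165.5 mph × 0.44704 = 73.9851 m/s
t = 0.03333 min × 60.0 = 1.9998 s
d = v × t = 73.9851 × 1.9998 = 147.955 m
d = 147.955 m / 0.0254 = 5825 in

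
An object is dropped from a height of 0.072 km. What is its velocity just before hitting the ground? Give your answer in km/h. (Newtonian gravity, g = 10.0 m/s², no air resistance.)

h = 0.072 km × 1000.0 = 72.0 m
v = √(2gh) = √(2 × 10.0 × 72.0) = 37.9473 m/s
v = 37.9473 m/s / 0.2777777777777778 = 136.6 km/h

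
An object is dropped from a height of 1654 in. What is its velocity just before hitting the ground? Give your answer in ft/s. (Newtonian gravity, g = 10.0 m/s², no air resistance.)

h = 1654 in × 0.0254 = 42.0116 m
v = √(2gh) = √(2 × 10.0 × 42.0116) = 28.9868 m/s
v = 28.9868 m/s / 0.3048 = 95.1 ft/s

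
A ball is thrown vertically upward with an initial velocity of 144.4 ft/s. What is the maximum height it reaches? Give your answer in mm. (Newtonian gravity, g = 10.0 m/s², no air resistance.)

v₀ = 144.4 ft/s × 0.3048 = 44.0131 m/s
h_max = v₀² / (2g) = 44.0131² / (2 × 10.0) = 1937.15 / 20.0 = 96.8575 m
h_max = 96.8575 m / 0.001 = 96860 mm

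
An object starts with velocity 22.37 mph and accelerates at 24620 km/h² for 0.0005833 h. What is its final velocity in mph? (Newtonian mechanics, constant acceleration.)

v₀ = 22.37 mph × 0.44704 = 10.0003 m/s
a = 24620 km/h² × 7.716049382716049e-05 = 1.89969 m/s²
t = 0.0005833 h × 3600.0 = 2.09988 s
v = v₀ + a × t = 10.0003 + 1.89969 × 2.09988 = 13.9894 m/s
v = 13.9894 m/s / 0.44704 = 31.29 mph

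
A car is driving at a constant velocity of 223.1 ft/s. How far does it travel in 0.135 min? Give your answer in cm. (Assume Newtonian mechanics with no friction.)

v = 223.1 ft/s × 0.3048 = 68.0009 m/s
t = 0.135 min × 60.0 = 8.1 s
d = v × t = 68.0009 × 8.1 = 550.807 m
d = 550.807 m / 0.01 = 55080 cm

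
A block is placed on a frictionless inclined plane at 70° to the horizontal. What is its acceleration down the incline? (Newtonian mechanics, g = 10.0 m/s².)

a = g sin(θ) = 10.0 × sin(70°) = 10.0 × 0.9397 = 9.4 m/s²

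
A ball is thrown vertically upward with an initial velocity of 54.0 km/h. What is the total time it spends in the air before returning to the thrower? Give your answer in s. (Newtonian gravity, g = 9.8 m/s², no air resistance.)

v₀ = 54.0 km/h × 0.2777777777777778 = 15.0 m/s
t_total = 2 × v₀ / g = 2 × 15.0 / 9.8 = 3.061 s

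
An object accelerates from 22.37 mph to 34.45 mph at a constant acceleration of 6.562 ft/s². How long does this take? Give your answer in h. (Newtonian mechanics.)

v₀ = 22.37 mph × 0.44704 = 10.0003 m/s
v = 34.45 mph × 0.44704 = 15.4005 m/s
a = 6.562 ft/s² × 0.3048 = 2.0001 m/s²
t = (v - v₀) / a = (15.4005 - 10.0003) / 2.0001 = 2.69997 s
t = 2.69997 s / 3600.0 = 0.00075 h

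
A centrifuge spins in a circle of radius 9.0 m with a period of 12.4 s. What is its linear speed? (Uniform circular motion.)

v = 2πr/T = 2π×9.0/12.4 = 4.56 m/s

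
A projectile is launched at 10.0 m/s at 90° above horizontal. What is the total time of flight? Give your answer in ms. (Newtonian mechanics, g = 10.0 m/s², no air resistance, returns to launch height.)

T = 2 × v₀ × sin(θ) / g = 2 × 10.0 × sin(90°) / 10.0 = 2 × 10.0 × 1.0 / 10.0 = 2.0 s
T = 2.0 s / 0.001 = 2000 ms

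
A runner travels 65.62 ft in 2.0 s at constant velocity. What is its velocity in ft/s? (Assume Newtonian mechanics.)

d = 65.62 ft × 0.3048 = 20.001 m
v = d / t = 20.001 / 2.0 = 10.0005 m/s
v = 10.0005 m/s / 0.3048 = 32.81 ft/s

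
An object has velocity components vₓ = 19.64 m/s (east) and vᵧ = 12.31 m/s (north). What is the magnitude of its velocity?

|v| = √(vₓ² + vᵧ²) = √(19.64² + 12.31²) = √(537.2657) = 23.18 m/s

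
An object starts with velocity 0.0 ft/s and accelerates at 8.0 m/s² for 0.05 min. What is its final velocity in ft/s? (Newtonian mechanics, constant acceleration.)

v₀ = 0.0 ft/s × 0.3048 = 0.0 m/s
t = 0.05 min × 60.0 = 3.0 s
v = v₀ + a × t = 0.0 + 8.0 × 3.0 = 24.0 m/s
v = 24.0 m/s / 0.3048 = 78.74 ft/s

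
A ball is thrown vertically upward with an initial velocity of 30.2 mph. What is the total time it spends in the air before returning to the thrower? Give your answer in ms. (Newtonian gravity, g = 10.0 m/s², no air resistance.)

v₀ = 30.2 mph × 0.44704 = 13.5006 m/s
t_total = 2 × v₀ / g = 2 × 13.5006 / 10.0 = 2.70012 s
t_total = 2.70012 s / 0.001 = 2700 ms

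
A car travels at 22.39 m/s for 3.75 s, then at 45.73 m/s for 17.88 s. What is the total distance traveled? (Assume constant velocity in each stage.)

d₁ = v₁t₁ = 22.39 × 3.75 = 83.9625 m
d₂ = v₂t₂ = 45.73 × 17.88 = 817.6524 m
d_total = 83.9625 + 817.6524 = 901.61 m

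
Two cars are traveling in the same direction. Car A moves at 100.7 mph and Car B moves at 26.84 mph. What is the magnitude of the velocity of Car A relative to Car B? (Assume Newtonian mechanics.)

v_rel = |v_A - v_B| = |100.7 - 26.84| = 73.86 mph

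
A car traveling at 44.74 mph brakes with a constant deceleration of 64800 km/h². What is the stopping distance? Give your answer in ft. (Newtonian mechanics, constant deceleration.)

v₀ = 44.74 mph × 0.44704 = 20.0006 m/s
a = 64800 km/h² × 7.716049382716049e-05 = 5.0 m/s²
d = v₀² / (2a) = 20.0006² / (2 × 5.0) = 400.024 / 10.0 = 40.0024 m
d = 40.0024 m / 0.3048 = 131.2 ft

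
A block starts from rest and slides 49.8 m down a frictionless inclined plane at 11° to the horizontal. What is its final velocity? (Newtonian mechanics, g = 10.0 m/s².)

a = g sin(θ) = 10.0 × sin(11°) = 1.9081 m/s²
v = √(2ad) = √(2 × 1.9081 × 49.8) = 13.79 m/s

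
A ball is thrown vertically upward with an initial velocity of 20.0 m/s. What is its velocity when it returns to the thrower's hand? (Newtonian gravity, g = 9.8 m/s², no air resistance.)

By conservation of energy (no air resistance), the ball returns to the throw height with the same speed as launch, but directed downward.
|v_ground| = v₀ = 20.0 m/s
v_ground = 20.0 m/s (downward)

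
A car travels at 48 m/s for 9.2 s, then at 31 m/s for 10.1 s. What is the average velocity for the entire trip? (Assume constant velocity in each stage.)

d₁ = v₁t₁ = 48 × 9.2 = 441.6 m
d₂ = v₂t₂ = 31 × 10.1 = 313.1 m
d_total = 754.7 m, t_total = 19.3 s
v_avg = d_total/t_total = 754.7/19.3 = 39.1 m/s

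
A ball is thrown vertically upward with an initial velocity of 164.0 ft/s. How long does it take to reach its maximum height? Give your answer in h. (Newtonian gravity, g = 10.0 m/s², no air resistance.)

v₀ = 164.0 ft/s × 0.3048 = 49.9872 m/s
t_up = v₀ / g = 49.9872 / 10.0 = 4.99872 s
t_up = 4.99872 s / 3600.0 = 0.001389 h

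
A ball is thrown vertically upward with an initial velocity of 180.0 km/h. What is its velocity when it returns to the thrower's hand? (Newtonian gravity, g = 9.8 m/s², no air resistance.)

By conservation of energy (no air resistance), the ball returns to the throw height with the same speed as launch, but directed downward.
|v_ground| = v₀ = 180.0 km/h
v_ground = 180.0 km/h (downward)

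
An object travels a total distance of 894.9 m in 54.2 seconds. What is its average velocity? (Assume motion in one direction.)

v_avg = Δd / Δt = 894.9 / 54.2 = 16.51 m/s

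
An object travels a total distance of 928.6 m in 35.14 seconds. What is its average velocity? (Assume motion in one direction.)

v_avg = Δd / Δt = 928.6 / 35.14 = 26.43 m/s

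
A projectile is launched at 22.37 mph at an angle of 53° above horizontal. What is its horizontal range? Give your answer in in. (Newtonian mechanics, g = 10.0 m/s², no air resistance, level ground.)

v₀ = 22.37 mph × 0.44704 = 10.0003 m/s
R = v₀² × sin(2θ) / g = 10.0003² × sin(2 × 53°) / 10.0 = 100.006 × 0.961262 / 10.0 = 9.6132 m
R = 9.6132 m / 0.0254 = 378.5 in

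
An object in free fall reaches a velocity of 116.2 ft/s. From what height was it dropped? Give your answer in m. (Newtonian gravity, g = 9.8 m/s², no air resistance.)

v = 116.2 ft/s × 0.3048 = 35.4178 m/s
h = v² / (2g) = 35.4178² / (2 × 9.8) = 64.0 m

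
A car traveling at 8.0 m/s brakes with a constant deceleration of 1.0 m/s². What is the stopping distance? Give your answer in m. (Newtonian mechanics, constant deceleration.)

d = v₀² / (2a) = 8.0² / (2 × 1.0) = 64.0 / 2.0 = 32.0 m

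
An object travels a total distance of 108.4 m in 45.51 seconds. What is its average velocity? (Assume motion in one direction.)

v_avg = Δd / Δt = 108.4 / 45.51 = 2.38 m/s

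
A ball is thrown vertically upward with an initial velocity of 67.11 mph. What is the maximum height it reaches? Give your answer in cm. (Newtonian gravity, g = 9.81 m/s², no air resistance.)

v₀ = 67.11 mph × 0.44704 = 30.0009 m/s
h_max = v₀² / (2g) = 30.0009² / (2 × 9.81) = 900.054 / 19.62 = 45.8743 m
h_max = 45.8743 m / 0.01 = 4587 cm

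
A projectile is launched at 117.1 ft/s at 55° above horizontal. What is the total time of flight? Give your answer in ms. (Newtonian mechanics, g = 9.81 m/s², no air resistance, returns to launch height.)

v₀ = 117.1 ft/s × 0.3048 = 35.6921 m/s
T = 2 × v₀ × sin(θ) / g = 2 × 35.6921 × sin(55°) / 9.81 = 2 × 35.6921 × 0.819152 / 9.81 = 5.9607 s
T = 5.9607 s / 0.001 = 5961 ms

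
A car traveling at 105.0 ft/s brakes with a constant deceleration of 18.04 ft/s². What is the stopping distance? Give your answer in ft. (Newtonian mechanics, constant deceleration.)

v₀ = 105.0 ft/s × 0.3048 = 32.004 m/s
a = 18.04 ft/s² × 0.3048 = 5.49859 m/s²
d = v₀² / (2a) = 32.004² / (2 × 5.49859) = 1024.26 / 10.9972 = 93.1383 m
d = 93.1383 m / 0.3048 = 305.6 ft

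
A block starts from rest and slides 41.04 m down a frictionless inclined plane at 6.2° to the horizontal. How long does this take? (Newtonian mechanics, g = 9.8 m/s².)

a = g sin(θ) = 9.8 × sin(6.2°) = 1.0584 m/s²
t = √(2d/a) = √(2 × 41.04 / 1.0584) = 8.81 s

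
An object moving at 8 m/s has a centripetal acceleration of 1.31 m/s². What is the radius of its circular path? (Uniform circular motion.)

r = v²/a_c = 8²/1.31 = 48.85 m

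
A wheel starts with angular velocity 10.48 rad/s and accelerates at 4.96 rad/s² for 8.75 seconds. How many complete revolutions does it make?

θ = ω₀t + ½αt² = 10.48×8.75 + ½×4.96×8.75² = 281.575 rad
Total revolutions = θ/(2π) = 281.575/(2π) = 44.81
Complete revolutions = ⌊44.81⌋ = 44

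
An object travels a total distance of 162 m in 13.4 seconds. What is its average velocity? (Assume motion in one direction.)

v_avg = Δd / Δt = 162 / 13.4 = 12.09 m/s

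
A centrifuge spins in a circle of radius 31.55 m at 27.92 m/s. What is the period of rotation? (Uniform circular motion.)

T = 2πr/v = 2π×31.55/27.92 = 7.1 s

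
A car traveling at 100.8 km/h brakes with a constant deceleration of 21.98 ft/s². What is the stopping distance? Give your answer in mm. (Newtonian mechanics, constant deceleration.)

v₀ = 100.8 km/h × 0.2777777777777778 = 28.0 m/s
a = 21.98 ft/s² × 0.3048 = 6.6995 m/s²
d = v₀² / (2a) = 28.0² / (2 × 6.6995) = 784.0 / 13.399 = 58.5118 m
d = 58.5118 m / 0.001 = 58510 mm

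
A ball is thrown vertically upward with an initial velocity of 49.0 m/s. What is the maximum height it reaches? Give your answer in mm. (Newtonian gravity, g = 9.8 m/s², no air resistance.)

h_max = v₀² / (2g) = 49.0² / (2 × 9.8) = 2401.0 / 19.6 = 122.5 m
h_max = 122.5 m / 0.001 = 122500 mm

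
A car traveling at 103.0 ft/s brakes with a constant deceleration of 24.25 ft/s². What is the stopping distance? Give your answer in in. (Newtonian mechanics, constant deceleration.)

v₀ = 103.0 ft/s × 0.3048 = 31.3944 m/s
a = 24.25 ft/s² × 0.3048 = 7.3914 m/s²
d = v₀² / (2a) = 31.3944² / (2 × 7.3914) = 985.608 / 14.7828 = 66.6726 m
d = 66.6726 m / 0.0254 = 2625 in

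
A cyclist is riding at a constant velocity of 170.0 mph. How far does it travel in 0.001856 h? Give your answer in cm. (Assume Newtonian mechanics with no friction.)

v = 170.0 mph × 0.44704 = 75.9968 m/s
t = 0.001856 h × 3600.0 = 6.6816 s
d = v × t = 75.9968 × 6.6816 = 507.78 m
d = 507.78 m / 0.01 = 50780 cm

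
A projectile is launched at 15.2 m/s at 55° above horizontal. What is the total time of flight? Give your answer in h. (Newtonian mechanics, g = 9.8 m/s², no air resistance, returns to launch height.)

T = 2 × v₀ × sin(θ) / g = 2 × 15.2 × sin(55°) / 9.8 = 2 × 15.2 × 0.819152 / 9.8 = 2.54104 s
T = 2.54104 s / 3600.0 = 0.0007058 h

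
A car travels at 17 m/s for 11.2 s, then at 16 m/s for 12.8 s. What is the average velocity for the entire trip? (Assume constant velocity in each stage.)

d₁ = v₁t₁ = 17 × 11.2 = 190.4 m
d₂ = v₂t₂ = 16 × 12.8 = 204.8 m
d_total = 395.2 m, t_total = 24.0 s
v_avg = d_total/t_total = 395.2/24.0 = 16.47 m/s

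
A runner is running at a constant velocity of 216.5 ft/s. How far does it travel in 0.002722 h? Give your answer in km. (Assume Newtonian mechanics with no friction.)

v = 216.5 ft/s × 0.3048 = 65.9892 m/s
t = 0.002722 h × 3600.0 = 9.7992 s
d = v × t = 65.9892 × 9.7992 = 646.641 m
d = 646.641 m / 1000.0 = 0.6466 km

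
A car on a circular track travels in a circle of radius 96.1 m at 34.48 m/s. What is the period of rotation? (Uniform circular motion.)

T = 2πr/v = 2π×96.1/34.48 = 17.51 s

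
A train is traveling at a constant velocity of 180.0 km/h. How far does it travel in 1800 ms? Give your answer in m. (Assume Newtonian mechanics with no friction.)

v = 180.0 km/h × 0.2777777777777778 = 50.0 m/s
t = 1800 ms × 0.001 = 1.8 s
d = v × t = 50.0 × 1.8 = 90.0 m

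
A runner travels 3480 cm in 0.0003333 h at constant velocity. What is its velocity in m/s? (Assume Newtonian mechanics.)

d = 3480 cm × 0.01 = 34.8 m
t = 0.0003333 h × 3600.0 = 1.19988 s
v = d / t = 34.8 / 1.19988 = 29.0 m/s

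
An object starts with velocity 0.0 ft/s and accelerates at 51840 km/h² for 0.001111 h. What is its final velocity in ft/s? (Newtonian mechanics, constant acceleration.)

v₀ = 0.0 ft/s × 0.3048 = 0.0 m/s
a = 51840 km/h² × 7.716049382716049e-05 = 4.0 m/s²
t = 0.001111 h × 3600.0 = 3.9996 s
v = v₀ + a × t = 0.0 + 4.0 × 3.9996 = 15.9984 m/s
v = 15.9984 m/s / 0.3048 = 52.49 ft/s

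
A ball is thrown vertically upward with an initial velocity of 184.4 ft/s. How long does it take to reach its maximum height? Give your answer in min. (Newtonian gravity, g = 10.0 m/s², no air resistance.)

v₀ = 184.4 ft/s × 0.3048 = 56.2051 m/s
t_up = v₀ / g = 56.2051 / 10.0 = 5.62051 s
t_up = 5.62051 s / 60.0 = 0.09368 min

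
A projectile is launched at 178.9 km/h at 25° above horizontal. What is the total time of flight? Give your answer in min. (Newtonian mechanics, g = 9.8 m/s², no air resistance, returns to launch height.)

v₀ = 178.9 km/h × 0.2777777777777778 = 49.6944 m/s
T = 2 × v₀ × sin(θ) / g = 2 × 49.6944 × sin(25°) / 9.8 = 2 × 49.6944 × 0.422618 / 9.8 = 4.28607 s
T = 4.28607 s / 60.0 = 0.07143 min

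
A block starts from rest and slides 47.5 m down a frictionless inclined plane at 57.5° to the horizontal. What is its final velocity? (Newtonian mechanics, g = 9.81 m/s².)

a = g sin(θ) = 9.81 × sin(57.5°) = 8.2737 m/s²
v = √(2ad) = √(2 × 8.2737 × 47.5) = 28.04 m/s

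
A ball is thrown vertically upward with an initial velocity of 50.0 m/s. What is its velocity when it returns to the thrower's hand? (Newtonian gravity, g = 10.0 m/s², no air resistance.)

By conservation of energy (no air resistance), the ball returns to the throw height with the same speed as launch, but directed downward.
|v_ground| = v₀ = 50.0 m/s
v_ground = 50.0 m/s (downward)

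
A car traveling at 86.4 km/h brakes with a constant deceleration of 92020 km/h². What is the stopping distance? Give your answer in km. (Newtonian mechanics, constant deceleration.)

v₀ = 86.4 km/h × 0.2777777777777778 = 24.0 m/s
a = 92020 km/h² × 7.716049382716049e-05 = 7.10031 m/s²
d = v₀² / (2a) = 24.0² / (2 × 7.10031) = 576.0 / 14.2006 = 40.5617 m
d = 40.5617 m / 1000.0 = 0.04056 km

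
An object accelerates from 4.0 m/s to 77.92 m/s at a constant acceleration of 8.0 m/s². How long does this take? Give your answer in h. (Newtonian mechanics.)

t = (v - v₀) / a = (77.92 - 4.0) / 8.0 = 9.24 s
t = 9.24 s / 3600.0 = 0.002567 h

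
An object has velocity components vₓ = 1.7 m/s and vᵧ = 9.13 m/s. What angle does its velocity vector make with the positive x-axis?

θ = arctan(vᵧ/vₓ) = arctan(9.13/1.7) = 79.45°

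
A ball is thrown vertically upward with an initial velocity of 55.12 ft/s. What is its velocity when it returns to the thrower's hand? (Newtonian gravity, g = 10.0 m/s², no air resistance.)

By conservation of energy (no air resistance), the ball returns to the throw height with the same speed as launch, but directed downward.
|v_ground| = v₀ = 55.12 ft/s
v_ground = 55.12 ft/s (downward)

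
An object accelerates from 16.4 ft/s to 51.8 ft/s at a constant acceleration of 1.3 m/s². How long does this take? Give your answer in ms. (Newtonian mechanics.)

v₀ = 16.4 ft/s × 0.3048 = 4.99872 m/s
v = 51.8 ft/s × 0.3048 = 15.7886 m/s
t = (v - v₀) / a = (15.7886 - 4.99872) / 1.3 = 8.29991 s
t = 8.29991 s / 0.001 = 8300 ms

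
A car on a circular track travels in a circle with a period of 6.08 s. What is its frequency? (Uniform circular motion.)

f = 1/T = 1/6.08 = 0.1645 Hz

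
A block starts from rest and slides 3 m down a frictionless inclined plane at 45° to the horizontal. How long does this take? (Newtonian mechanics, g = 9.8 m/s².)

a = g sin(θ) = 9.8 × sin(45°) = 6.9296 m/s²
t = √(2d/a) = √(2 × 3 / 6.9296) = 0.93 s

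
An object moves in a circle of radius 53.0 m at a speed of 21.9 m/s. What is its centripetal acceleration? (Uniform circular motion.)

a_c = v²/r = 21.9²/53.0 = 479.61/53.0 = 9.05 m/s²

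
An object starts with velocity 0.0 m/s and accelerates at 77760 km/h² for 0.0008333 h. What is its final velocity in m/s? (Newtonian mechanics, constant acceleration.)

a = 77760 km/h² × 7.716049382716049e-05 = 6.0 m/s²
t = 0.0008333 h × 3600.0 = 2.99988 s
v = v₀ + a × t = 0.0 + 6.0 × 2.99988 = 18.0 m/s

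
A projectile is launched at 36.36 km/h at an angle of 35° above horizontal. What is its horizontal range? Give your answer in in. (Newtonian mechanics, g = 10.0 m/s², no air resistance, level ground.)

v₀ = 36.36 km/h × 0.2777777777777778 = 10.1 m/s
R = v₀² × sin(2θ) / g = 10.1² × sin(2 × 35°) / 10.0 = 102.01 × 0.939693 / 10.0 = 9.58581 m
R = 9.58581 m / 0.0254 = 377.4 in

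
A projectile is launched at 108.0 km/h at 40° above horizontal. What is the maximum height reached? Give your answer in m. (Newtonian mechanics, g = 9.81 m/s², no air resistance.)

v₀ = 108.0 km/h × 0.2777777777777778 = 30.0 m/s
H = v₀² × sin²(θ) / (2g) = 30.0² × sin(40°)² / (2 × 9.81) = 900.0 × 0.413176 / 19.62 = 18.95 m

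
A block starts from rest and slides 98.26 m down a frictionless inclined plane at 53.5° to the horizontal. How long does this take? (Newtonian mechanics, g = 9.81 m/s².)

a = g sin(θ) = 9.81 × sin(53.5°) = 7.8858 m/s²
t = √(2d/a) = √(2 × 98.26 / 7.8858) = 4.99 s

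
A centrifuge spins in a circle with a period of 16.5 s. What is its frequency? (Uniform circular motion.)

f = 1/T = 1/16.5 = 0.0606 Hz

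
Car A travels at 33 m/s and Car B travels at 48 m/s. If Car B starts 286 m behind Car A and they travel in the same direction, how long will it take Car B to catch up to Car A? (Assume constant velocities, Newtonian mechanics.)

Relative speed: v_rel = 48 - 33 = 15 m/s
Time to catch: t = d₀/v_rel = 286/15 = 19.07 s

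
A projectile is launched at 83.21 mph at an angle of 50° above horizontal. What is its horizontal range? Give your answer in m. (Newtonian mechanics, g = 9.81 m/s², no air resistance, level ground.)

v₀ = 83.21 mph × 0.44704 = 37.1982 m/s
R = v₀² × sin(2θ) / g = 37.1982² × sin(2 × 50°) / 9.81 = 1383.71 × 0.984808 / 9.81 = 138.9 m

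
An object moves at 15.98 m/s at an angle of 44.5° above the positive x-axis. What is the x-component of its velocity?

vₓ = v cos(θ) = 15.98 × cos(44.5°) = 11.4 m/s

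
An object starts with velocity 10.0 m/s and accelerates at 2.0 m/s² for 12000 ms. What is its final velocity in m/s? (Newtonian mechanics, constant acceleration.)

t = 12000 ms × 0.001 = 12.0 s
v = v₀ + a × t = 10.0 + 2.0 × 12.0 = 34.0 m/s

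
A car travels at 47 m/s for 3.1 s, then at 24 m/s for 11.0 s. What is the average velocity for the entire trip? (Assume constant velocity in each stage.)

d₁ = v₁t₁ = 47 × 3.1 = 145.7 m
d₂ = v₂t₂ = 24 × 11.0 = 264.0 m
d_total = 409.7 m, t_total = 14.1 s
v_avg = d_total/t_total = 409.7/14.1 = 29.06 m/s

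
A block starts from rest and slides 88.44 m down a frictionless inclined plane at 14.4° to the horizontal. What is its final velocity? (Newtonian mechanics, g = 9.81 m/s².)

a = g sin(θ) = 9.81 × sin(14.4°) = 2.4396 m/s²
v = √(2ad) = √(2 × 2.4396 × 88.44) = 20.77 m/s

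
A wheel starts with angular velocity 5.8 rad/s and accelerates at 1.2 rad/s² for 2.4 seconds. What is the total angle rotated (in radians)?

θ = ω₀t + ½αt² = 5.8×2.4 + ½×1.2×2.4² = 17.38 rad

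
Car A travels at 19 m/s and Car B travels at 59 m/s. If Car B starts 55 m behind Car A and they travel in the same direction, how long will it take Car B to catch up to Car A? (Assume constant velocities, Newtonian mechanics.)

Relative speed: v_rel = 59 - 19 = 40 m/s
Time to catch: t = d₀/v_rel = 55/40 = 1.38 s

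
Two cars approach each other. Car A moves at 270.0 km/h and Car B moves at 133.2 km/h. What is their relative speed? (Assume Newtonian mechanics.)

v_rel = v_A + v_B = 270.0 + 133.2 = 403.2 km/h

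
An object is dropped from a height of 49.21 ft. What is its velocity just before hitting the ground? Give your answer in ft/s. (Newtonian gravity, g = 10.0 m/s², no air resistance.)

h = 49.21 ft × 0.3048 = 14.9992 m
v = √(2gh) = √(2 × 10.0 × 14.9992) = 17.32 m/s
v = 17.32 m/s / 0.3048 = 56.82 ft/s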